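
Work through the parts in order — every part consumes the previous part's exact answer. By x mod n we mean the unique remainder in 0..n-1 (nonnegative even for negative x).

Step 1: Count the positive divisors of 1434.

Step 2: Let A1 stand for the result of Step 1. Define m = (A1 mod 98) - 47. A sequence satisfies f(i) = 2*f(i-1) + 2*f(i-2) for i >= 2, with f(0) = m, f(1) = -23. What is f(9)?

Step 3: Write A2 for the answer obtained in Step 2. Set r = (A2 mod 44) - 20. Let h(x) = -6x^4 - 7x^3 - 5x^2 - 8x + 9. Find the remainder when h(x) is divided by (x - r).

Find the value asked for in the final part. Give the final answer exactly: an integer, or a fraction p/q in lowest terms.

Step 1: 1434 = 2 * 3 * 239; number of divisors = (1+1) * (1+1) * (1+1) = 8; answer 8
Step 2: A1 = 8; m = -39; f(2) = 2*(-23) + 2*(-39) = -124; iterating: f(2)=-124, f(3)=-294, f(4)=-836, f(5)=-2260, f(6)=-6192, f(7)=-16904, f(8)=-46192, f(9)=-126192; answer -126192
Step 3: A2 = -126192; r = -20; remainder = value at the root: -6*(-20)^4 - 7*(-20)^3 - 5*(-20)^2 - 8*(-20)^1 + 9 = (-960000) + (56000) + (-2000) + (160) + (9) = -905831; answer -905831

-905831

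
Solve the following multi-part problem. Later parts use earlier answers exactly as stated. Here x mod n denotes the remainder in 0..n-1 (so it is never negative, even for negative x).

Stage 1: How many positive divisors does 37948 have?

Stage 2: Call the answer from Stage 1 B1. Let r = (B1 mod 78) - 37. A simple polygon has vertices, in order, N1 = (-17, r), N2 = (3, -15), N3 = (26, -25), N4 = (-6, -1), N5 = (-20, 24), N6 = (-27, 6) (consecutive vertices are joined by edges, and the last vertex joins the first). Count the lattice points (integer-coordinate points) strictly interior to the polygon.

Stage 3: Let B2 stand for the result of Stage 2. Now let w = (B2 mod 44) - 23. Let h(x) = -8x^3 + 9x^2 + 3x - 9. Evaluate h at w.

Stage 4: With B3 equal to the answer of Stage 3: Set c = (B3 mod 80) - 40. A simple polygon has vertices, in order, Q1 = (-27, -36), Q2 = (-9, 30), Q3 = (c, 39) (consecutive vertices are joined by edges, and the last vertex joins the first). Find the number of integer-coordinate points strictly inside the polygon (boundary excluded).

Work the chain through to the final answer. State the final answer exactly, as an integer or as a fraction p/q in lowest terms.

738

Stage 1: 37948 = 2^2 * 53 * 179; number of divisors = (2+1) * (1+1) * (1+1) = 12; answer 12
Stage 2: B1 = 12; r = -25; cross terms: (-17*-15 - 3*-25)=330, (3*-25 - 26*-15)=315, (26*-1 - -6*-25)=-176, (-6*24 - -20*-1)=-164, (-20*6 - -27*24)=528, (-27*-25 - -17*6)=777; twice the area = |1610| = 1610; area = 805; boundary points = 10 + 1 + 8 + 1 + 1 + 1 = 22; strictly interior points = area - boundary/2 + 1 = 795; answer 795
Stage 3: B2 = 795; w = -20; -8*(-20)^3 + 9*(-20)^2 + 3*(-20)^1 - 9 = (64000) + (3600) + (-60) + (-9) = 67531; answer 67531
Stage 4: B3 = 67531; c = -29; cross terms: (-27*30 - -9*-36)=-1134, (-9*39 - -29*30)=519, (-29*-36 - -27*39)=2097; twice the area = |1482| = 1482; area = 741; boundary points = 6 + 1 + 1 = 8; strictly interior points = area - boundary/2 + 1 = 738; answer 738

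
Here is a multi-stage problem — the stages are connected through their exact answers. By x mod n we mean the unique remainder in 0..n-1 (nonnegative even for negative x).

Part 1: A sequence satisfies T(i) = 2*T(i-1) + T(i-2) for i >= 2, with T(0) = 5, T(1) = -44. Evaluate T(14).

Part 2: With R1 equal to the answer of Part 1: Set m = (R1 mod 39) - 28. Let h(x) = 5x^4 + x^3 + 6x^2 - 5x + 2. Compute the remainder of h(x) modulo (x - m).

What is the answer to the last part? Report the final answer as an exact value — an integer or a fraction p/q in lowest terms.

Part 1: T(2) = 2*(-44) + 1*(5) = -83; iterating: T(2)=-83, T(3)=-210, T(4)=-503, T(5)=-1216, T(6)=-2935, T(7)=-7086, T(8)=-17107, T(9)=-41300, T(10)=-99707, T(11)=-240714, T(12)=-581135, T(13)=-1402984, T(14)=-3387103; answer -3387103
Part 2: R1 = -3387103; m = -20; remainder = value at the root: 5*(-20)^4 + 1*(-20)^3 + 6*(-20)^2 - 5*(-20)^1 + 2 = (800000) + (-8000) + (2400) + (100) + (2) = 794502; answer 794502

794502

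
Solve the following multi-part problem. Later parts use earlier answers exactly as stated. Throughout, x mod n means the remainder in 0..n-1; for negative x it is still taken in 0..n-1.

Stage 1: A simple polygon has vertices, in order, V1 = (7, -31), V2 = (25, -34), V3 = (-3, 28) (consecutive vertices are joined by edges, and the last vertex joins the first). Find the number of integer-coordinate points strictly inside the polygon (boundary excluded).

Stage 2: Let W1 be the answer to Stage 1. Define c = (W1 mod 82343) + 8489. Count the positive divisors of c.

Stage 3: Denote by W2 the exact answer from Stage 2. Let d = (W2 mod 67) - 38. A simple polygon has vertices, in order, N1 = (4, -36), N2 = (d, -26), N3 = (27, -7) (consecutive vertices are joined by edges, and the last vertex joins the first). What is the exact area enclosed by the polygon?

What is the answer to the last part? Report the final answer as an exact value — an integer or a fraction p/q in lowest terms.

666

Stage 1: cross terms: (7*-34 - 25*-31)=537, (25*28 - -3*-34)=598, (-3*-31 - 7*28)=-103; twice the area = |1032| = 1032; area = 516; boundary points = 3 + 2 + 1 = 6; strictly interior points = area - boundary/2 + 1 = 514; answer 514
Stage 2: W1 = 514; c = 9003; 9003 = 3 * 3001; number of divisors = (1+1) * (1+1) = 4; answer 4
Stage 3: W2 = 4; d = -34; cross terms: (4*-26 - -34*-36)=-1328, (-34*-7 - 27*-26)=940, (27*-36 - 4*-7)=-944; twice the area = |-1332| = 1332; area = 666; answer 666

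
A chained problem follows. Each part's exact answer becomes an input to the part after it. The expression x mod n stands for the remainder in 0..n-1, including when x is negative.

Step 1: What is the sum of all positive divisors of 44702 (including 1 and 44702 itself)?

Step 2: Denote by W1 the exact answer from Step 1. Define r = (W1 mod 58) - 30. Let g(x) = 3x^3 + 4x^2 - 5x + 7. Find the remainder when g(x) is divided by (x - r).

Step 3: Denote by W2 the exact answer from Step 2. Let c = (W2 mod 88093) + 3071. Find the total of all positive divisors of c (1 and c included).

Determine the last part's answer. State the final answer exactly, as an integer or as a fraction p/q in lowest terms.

53280

Step 1: 44702 = 2 * 7 * 31 * 103; sigma = (1 + 2) * (1 + 7) * (1 + 31) * (1 + 103) = 3 * 8 * 32 * 104 = 79872; answer 79872
Step 2: W1 = 79872; r = -24; remainder = value at the root: 3*(-24)^3 + 4*(-24)^2 - 5*(-24)^1 + 7 = (-41472) + (2304) + (120) + (7) = -39041; answer -39041
Step 3: W2 = -39041; c = 52123; 52123 = 47 * 1109; sigma = (1 + 47) * (1 + 1109) = 48 * 1110 = 53280; answer 53280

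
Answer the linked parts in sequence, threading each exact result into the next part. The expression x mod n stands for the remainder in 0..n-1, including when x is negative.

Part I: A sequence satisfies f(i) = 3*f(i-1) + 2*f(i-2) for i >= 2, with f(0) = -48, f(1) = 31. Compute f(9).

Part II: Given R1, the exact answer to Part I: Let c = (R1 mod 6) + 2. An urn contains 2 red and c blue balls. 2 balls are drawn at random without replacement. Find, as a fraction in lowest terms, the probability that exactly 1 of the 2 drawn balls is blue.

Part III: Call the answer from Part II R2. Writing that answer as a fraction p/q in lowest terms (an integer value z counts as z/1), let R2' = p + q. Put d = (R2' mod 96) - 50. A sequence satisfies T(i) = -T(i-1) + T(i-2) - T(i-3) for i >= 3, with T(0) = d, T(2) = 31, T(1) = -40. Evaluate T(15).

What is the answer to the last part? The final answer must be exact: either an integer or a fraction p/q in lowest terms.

-71161

Part I: f(2) = 3*(31) + 2*(-48) = -3; iterating: f(2)=-3, f(3)=53, f(4)=153, f(5)=565, f(6)=2001, f(7)=7133, f(8)=25401, f(9)=90469; answer 90469
Part II: R1 = 90469; c = 3; total draws C(5,2) = 10; favorable C(3,1)*C(2,1) = 6; P = 3/5; answer 3/5
Part III: R2 = 3/5; threaded value p + q = 8; d = -42; T(3) = -1*(31) + 1*(-40) - 1*(-42) = -29; iterating: T(3)=-29, T(4)=100, T(5)=-160, T(6)=289, T(7)=-549, T(8)=998, T(9)=-1836, T(10)=3383, T(11)=-6217, T(12)=11436, T(13)=-21036, T(14)=38689, T(15)=-71161; answer -71161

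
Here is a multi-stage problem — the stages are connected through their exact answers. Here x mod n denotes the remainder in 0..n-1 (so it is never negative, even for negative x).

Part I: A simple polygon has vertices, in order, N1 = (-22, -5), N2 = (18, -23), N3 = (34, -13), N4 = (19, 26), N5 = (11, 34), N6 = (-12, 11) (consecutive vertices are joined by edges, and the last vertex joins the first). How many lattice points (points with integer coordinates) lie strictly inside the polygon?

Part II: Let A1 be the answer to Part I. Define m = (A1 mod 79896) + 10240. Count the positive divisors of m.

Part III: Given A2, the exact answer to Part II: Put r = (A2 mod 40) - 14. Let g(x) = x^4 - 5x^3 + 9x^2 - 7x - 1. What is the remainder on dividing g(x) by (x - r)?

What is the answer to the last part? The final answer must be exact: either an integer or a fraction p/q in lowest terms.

2741

Part I: cross terms: (-22*-23 - 18*-5)=596, (18*-13 - 34*-23)=548, (34*26 - 19*-13)=1131, (19*34 - 11*26)=360, (11*11 - -12*34)=529, (-12*-5 - -22*11)=302; twice the area = |3466| = 3466; area = 1733; boundary points = 2 + 2 + 3 + 8 + 23 + 2 = 40; strictly interior points = area - boundary/2 + 1 = 1714; answer 1714
Part II: A1 = 1714; m = 11954; 11954 = 2 * 43 * 139; number of divisors = (1+1) * (1+1) * (1+1) = 8; answer 8
Part III: A2 = 8; r = -6; remainder = value at the root: 1*(-6)^4 - 5*(-6)^3 + 9*(-6)^2 - 7*(-6)^1 - 1 = (1296) + (1080) + (324) + (42) + (-1) = 2741; answer 2741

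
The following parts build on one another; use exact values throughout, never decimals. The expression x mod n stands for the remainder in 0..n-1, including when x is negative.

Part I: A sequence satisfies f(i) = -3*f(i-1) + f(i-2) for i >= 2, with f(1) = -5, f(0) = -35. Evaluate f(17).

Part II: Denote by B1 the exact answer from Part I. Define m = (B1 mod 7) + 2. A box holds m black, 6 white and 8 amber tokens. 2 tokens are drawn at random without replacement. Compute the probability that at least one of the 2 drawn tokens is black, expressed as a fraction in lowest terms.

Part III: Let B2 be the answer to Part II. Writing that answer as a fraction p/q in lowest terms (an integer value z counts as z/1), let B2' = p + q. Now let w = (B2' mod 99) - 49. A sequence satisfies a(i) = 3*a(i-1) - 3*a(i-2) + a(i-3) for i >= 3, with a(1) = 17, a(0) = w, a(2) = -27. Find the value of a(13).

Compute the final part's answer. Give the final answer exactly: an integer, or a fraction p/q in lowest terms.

Part I: f(2) = -3*(-5) + 1*(-35) = -20; iterating: f(2)=-20, f(3)=55, f(4)=-185, f(5)=610, f(6)=-2015, f(7)=6655, f(8)=-21980, f(9)=72595, f(10)=-239765, f(11)=791890, f(12)=-2615435, f(13)=8638195, f(14)=-28530020, f(15)=94228255, f(16)=-311214785, f(17)=1027872610; answer 1027872610
Part II: B1 = 1027872610; m = 4; total draws C(18,2) = 153; complement C(14,2) = 91; favorable 153 - 91 = 62; P = 62/153; answer 62/153
Part III: B2 = 62/153; threaded value p + q = 215; w = -32; a(3) = 3*(-27) - 3*(17) + 1*(-32) = -164; iterating: a(3)=-164, a(4)=-394, a(5)=-717, a(6)=-1133, a(7)=-1642, a(8)=-2244, a(9)=-2939, a(10)=-3727, a(11)=-4608, a(12)=-5582, a(13)=-6649; answer -6649

-6649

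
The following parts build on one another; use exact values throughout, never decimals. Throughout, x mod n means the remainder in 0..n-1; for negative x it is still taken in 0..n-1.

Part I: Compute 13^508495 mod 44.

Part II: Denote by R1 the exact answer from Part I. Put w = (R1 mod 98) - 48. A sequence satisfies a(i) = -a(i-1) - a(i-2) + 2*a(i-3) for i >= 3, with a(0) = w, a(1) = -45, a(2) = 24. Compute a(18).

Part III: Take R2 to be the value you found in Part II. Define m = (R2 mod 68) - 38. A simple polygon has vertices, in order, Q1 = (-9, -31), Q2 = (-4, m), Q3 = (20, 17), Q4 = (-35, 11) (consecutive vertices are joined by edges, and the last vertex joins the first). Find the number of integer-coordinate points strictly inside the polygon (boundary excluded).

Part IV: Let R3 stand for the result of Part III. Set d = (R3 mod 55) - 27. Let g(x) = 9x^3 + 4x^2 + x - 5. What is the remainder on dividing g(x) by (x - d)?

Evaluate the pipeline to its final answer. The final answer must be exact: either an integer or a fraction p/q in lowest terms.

Part I: squarings mod 44: 13^1=13, 13^2=37, 13^4=5, 13^8=25, 13^16=9, 13^32=37, 13^64=5, 13^128=25, 13^256=9, 13^512=37, 13^1024=5, 13^2048=25, 13^4096=9, 13^8192=37, 13^16384=5, 13^32768=25, 13^65536=9, 13^131072=37, 13^262144=5; 13^508495 = 13^1 * 13^2 * 13^4 * 13^8 * 13^64 * 13^512 * 13^16384 * 13^32768 * 13^65536 * 13^131072 * 13^262144 = 21 (mod 44); answer 21
Part II: R1 = 21; w = -27; a(3) = -1*(24) - 1*(-45) + 2*(-27) = -33; iterating: a(3)=-33, a(4)=-81, a(5)=162, a(6)=-147, a(7)=-177, a(8)=648, a(9)=-765, a(10)=-237, a(11)=2298, a(12)=-3591, a(13)=819, a(14)=7368, a(15)=-15369, a(16)=9639, a(17)=20466, a(18)=-60843; answer -60843
Part III: R2 = -60843; m = -21; cross terms: (-9*-21 - -4*-31)=65, (-4*17 - 20*-21)=352, (20*11 - -35*17)=815, (-35*-31 - -9*11)=1184; twice the area = |2416| = 2416; area = 1208; boundary points = 5 + 2 + 1 + 2 = 10; strictly interior points = area - boundary/2 + 1 = 1204; answer 1204
Part IV: R3 = 1204; d = 22; remainder = value at the root: 9*(22)^3 + 4*(22)^2 + 1*(22)^1 - 5 = (95832) + (1936) + (22) + (-5) = 97785; answer 97785

97785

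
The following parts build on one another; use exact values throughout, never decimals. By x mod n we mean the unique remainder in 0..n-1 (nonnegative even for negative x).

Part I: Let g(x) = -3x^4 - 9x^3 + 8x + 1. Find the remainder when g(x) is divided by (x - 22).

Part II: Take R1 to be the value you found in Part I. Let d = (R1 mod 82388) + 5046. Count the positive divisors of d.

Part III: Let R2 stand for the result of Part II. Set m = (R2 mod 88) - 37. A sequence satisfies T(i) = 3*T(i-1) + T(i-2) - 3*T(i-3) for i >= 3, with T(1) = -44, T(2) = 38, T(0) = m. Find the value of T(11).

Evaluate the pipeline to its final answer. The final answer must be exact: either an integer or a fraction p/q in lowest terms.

1483537

Part I: remainder = value at the root: -3*(22)^4 - 9*(22)^3 + 8*(22)^1 + 1 = (-702768) + (-95832) + (176) + (1) = -798423; answer -798423
Part II: R1 = -798423; d = 30503; 30503 = 11 * 47 * 59; number of divisors = (1+1) * (1+1) * (1+1) = 8; answer 8
Part III: R2 = 8; m = -29; T(3) = 3*(38) + 1*(-44) - 3*(-29) = 157; iterating: T(3)=157, T(4)=641, T(5)=1966, T(6)=6068, T(7)=18247, T(8)=54911, T(9)=164776, T(10)=494498, T(11)=1483537; answer 1483537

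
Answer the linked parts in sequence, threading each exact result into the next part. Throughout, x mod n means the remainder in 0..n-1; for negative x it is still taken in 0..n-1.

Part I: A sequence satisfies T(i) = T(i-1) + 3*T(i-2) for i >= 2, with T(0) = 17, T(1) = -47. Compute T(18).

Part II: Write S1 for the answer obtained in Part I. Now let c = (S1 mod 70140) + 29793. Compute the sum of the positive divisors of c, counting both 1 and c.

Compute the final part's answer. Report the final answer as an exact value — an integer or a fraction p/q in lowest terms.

68634

Part I: T(2) = 1*(-47) + 3*(17) = 4; iterating: T(2)=4, T(3)=-137, T(4)=-125, T(5)=-536, T(6)=-911, T(7)=-2519, T(8)=-5252, T(9)=-12809, T(10)=-28565, T(11)=-66992, T(12)=-152687, T(13)=-353663, T(14)=-811724, T(15)=-1872713, T(16)=-4307885, T(17)=-9926024, T(18)=-22849679; answer -22849679
Part II: S1 = -22849679; c = 45754; 45754 = 2 * 22877; sigma = (1 + 2) * (1 + 22877) = 3 * 22878 = 68634; answer 68634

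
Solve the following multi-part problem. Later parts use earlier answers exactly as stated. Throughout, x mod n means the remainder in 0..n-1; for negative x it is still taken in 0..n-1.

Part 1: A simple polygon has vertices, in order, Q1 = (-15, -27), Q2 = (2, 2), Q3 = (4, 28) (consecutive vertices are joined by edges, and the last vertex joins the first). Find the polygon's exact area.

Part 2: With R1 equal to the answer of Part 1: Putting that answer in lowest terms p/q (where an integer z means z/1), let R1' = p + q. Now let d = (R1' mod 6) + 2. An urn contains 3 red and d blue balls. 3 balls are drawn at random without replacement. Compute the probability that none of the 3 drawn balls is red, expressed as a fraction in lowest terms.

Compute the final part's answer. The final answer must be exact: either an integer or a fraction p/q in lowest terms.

1/20

Part 1: cross terms: (-15*2 - 2*-27)=24, (2*28 - 4*2)=48, (4*-27 - -15*28)=312; twice the area = |384| = 384; area = 192; answer 192
Part 2: R1 = 192; threaded value p + q = 193; d = 3; total draws C(6,3) = 20; favorable C(3,3) = 1; P = 1/20; answer 1/20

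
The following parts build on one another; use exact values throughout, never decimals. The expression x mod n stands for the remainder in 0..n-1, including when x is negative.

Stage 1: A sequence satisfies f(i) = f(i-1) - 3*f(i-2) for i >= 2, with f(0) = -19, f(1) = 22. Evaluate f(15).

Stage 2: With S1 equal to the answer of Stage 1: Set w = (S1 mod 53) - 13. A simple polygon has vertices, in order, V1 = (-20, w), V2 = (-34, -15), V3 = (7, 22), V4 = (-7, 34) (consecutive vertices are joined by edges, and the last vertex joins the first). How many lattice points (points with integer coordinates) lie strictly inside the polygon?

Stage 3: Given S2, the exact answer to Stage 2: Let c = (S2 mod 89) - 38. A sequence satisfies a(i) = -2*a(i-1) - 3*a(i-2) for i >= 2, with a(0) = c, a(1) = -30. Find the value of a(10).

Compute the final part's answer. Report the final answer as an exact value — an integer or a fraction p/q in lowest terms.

Stage 1: f(2) = 1*(22) - 3*(-19) = 79; iterating: f(2)=79, f(3)=13, f(4)=-224, f(5)=-263, f(6)=409, f(7)=1198, f(8)=-29, f(9)=-3623, f(10)=-3536, f(11)=7333, f(12)=17941, f(13)=-4058, f(14)=-57881, f(15)=-45707; answer -45707
Stage 2: S1 = -45707; w = 19; cross terms: (-20*-15 - -34*19)=946, (-34*22 - 7*-15)=-643, (7*34 - -7*22)=392, (-7*19 - -20*34)=547; twice the area = |1242| = 1242; area = 621; boundary points = 2 + 1 + 2 + 1 = 6; strictly interior points = area - boundary/2 + 1 = 619; answer 619
Stage 3: S2 = 619; c = 47; a(2) = -2*(-30) - 3*(47) = -81; iterating: a(2)=-81, a(3)=252, a(4)=-261, a(5)=-234, a(6)=1251, a(7)=-1800, a(8)=-153, a(9)=5706, a(10)=-10953; answer -10953

-10953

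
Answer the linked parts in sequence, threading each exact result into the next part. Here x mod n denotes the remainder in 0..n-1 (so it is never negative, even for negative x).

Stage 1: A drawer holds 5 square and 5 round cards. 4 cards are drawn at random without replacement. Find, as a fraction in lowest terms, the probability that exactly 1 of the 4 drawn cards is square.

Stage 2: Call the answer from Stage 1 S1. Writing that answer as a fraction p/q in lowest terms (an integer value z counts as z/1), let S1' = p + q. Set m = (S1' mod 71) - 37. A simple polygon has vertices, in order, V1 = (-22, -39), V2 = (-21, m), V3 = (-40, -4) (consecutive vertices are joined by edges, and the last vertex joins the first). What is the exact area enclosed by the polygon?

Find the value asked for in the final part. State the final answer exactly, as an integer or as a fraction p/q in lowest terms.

539/2

Stage 1: total draws C(10,4) = 210; favorable C(5,1)*C(5,3) = 50; P = 5/21; answer 5/21
Stage 2: S1 = 5/21; threaded value p + q = 26; m = -11; cross terms: (-22*-11 - -21*-39)=-577, (-21*-4 - -40*-11)=-356, (-40*-39 - -22*-4)=1472; twice the area = |539| = 539; area = 539/2; answer 539/2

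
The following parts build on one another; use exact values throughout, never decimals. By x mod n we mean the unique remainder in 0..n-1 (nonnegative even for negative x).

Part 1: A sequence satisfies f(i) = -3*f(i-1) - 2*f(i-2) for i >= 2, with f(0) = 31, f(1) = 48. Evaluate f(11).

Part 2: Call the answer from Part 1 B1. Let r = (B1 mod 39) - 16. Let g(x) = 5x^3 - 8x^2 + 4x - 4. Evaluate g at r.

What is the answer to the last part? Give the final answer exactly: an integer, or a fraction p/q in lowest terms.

5727

Part 1: f(2) = -3*(48) - 2*(31) = -206; iterating: f(2)=-206, f(3)=522, f(4)=-1154, f(5)=2418, f(6)=-4946, f(7)=10002, f(8)=-20114, f(9)=40338, f(10)=-80786, f(11)=161682; answer 161682
Part 2: B1 = 161682; r = 11; 5*(11)^3 - 8*(11)^2 + 4*(11)^1 - 4 = (6655) + (-968) + (44) + (-4) = 5727; answer 5727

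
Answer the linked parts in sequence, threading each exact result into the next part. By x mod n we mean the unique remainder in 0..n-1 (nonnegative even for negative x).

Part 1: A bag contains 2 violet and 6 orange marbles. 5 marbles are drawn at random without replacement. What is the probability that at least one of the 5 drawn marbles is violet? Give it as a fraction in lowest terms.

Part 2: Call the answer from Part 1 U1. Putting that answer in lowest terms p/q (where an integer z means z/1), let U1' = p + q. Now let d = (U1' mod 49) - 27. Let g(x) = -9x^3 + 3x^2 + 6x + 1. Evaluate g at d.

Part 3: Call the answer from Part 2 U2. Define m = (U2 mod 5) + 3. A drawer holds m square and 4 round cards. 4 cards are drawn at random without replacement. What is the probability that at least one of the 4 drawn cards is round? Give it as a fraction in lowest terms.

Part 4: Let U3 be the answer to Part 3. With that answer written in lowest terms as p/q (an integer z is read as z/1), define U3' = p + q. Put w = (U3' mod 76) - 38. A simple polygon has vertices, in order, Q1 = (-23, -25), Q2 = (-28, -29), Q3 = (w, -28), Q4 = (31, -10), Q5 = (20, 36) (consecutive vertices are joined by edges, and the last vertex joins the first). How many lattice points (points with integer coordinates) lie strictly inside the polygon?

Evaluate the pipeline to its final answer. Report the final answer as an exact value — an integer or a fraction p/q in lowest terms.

1523

Part 1: total draws C(8,5) = 56; complement C(6,5) = 6; favorable 56 - 6 = 50; P = 25/28; answer 25/28
Part 2: U1 = 25/28; threaded value p + q = 53; d = -23; -9*(-23)^3 + 3*(-23)^2 + 6*(-23)^1 + 1 = (109503) + (1587) + (-138) + (1) = 110953; answer 110953
Part 3: U2 = 110953; m = 6; total draws C(10,4) = 210; complement C(6,4) = 15; favorable 210 - 15 = 195; P = 13/14; answer 13/14
Part 4: U3 = 13/14; threaded value p + q = 27; w = -11; cross terms: (-23*-29 - -28*-25)=-33, (-28*-28 - -11*-29)=465, (-11*-10 - 31*-28)=978, (31*36 - 20*-10)=1316, (20*-25 - -23*36)=328; twice the area = |3054| = 3054; area = 1527; boundary points = 1 + 1 + 6 + 1 + 1 = 10; strictly interior points = area - boundary/2 + 1 = 1523; answer 1523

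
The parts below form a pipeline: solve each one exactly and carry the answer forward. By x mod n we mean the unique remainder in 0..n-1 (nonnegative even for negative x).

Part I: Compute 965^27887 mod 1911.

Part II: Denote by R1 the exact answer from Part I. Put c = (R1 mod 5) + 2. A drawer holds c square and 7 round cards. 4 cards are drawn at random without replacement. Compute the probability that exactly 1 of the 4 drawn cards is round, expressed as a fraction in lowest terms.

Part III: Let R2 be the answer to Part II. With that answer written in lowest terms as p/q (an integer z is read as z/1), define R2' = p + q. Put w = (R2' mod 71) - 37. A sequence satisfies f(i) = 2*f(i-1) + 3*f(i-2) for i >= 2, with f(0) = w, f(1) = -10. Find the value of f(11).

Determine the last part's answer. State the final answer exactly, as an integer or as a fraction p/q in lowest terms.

-221440

Part I: squarings mod 1911: 965^1=965, 965^2=568, 965^4=1576, 965^8=1387, 965^16=1303, 965^32=841, 965^64=211, 965^128=568, 965^256=1576, 965^512=1387, 965^1024=1303, 965^2048=841, 965^4096=211, 965^8192=568, 965^16384=1576; 965^27887 = 965^1 * 965^2 * 965^4 * 965^8 * 965^32 * 965^64 * 965^128 * 965^1024 * 965^2048 * 965^8192 * 965^16384 = 503 (mod 1911); answer 503
Part II: R1 = 503; c = 5; total draws C(12,4) = 495; favorable C(7,1)*C(5,3) = 70; P = 14/99; answer 14/99
Part III: R2 = 14/99; threaded value p + q = 113; w = 5; f(2) = 2*(-10) + 3*(5) = -5; iterating: f(2)=-5, f(3)=-40, f(4)=-95, f(5)=-310, f(6)=-905, f(7)=-2740, f(8)=-8195, f(9)=-24610, f(10)=-73805, f(11)=-221440; answer -221440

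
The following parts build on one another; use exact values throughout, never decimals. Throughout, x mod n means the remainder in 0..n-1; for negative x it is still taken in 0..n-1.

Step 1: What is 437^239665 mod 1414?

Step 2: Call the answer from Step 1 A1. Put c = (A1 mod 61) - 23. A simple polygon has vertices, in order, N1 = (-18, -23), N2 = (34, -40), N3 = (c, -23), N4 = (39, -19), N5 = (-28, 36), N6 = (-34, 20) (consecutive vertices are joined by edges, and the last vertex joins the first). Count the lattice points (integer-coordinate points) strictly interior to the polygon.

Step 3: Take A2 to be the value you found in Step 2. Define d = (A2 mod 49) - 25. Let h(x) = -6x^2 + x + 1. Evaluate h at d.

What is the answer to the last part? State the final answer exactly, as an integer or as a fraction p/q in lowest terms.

-6

Step 1: squarings mod 1414: 437^1=437, 437^2=79, 437^4=585, 437^8=37, 437^16=1369, 437^32=611, 437^64=25, 437^128=625, 437^256=361, 437^512=233, 437^1024=557, 437^2048=583, 437^4096=529, 437^8192=1283, 437^16384=193, 437^32768=485, 437^65536=501, 437^131072=723; 437^239665 = 437^1 * 437^16 * 437^32 * 437^2048 * 437^8192 * 437^32768 * 437^65536 * 437^131072 = 17 (mod 1414); answer 17
Step 2: A1 = 17; c = -6; cross terms: (-18*-40 - 34*-23)=1502, (34*-23 - -6*-40)=-1022, (-6*-19 - 39*-23)=1011, (39*36 - -28*-19)=872, (-28*20 - -34*36)=664, (-34*-23 - -18*20)=1142; twice the area = |4169| = 4169; area = 4169/2; boundary points = 1 + 1 + 1 + 1 + 2 + 1 = 7; strictly interior points = area - boundary/2 + 1 = 2082; answer 2082
Step 3: A2 = 2082; d = -1; -6*(-1)^2 + 1*(-1)^1 + 1 = (-6) + (-1) + (1) = -6; answer -6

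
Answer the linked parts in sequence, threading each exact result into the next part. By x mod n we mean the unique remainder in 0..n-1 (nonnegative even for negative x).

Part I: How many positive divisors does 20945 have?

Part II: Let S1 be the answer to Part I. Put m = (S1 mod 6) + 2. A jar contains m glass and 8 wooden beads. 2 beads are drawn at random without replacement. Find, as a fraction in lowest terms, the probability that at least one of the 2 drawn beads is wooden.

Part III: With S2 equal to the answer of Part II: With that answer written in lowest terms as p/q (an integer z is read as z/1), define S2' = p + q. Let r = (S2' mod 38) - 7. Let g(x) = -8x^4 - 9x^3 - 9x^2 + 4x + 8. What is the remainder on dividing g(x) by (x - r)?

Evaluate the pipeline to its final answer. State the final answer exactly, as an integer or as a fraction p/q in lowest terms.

Part I: 20945 = 5 * 59 * 71; number of divisors = (1+1) * (1+1) * (1+1) = 8; answer 8
Part II: S1 = 8; m = 4; total draws C(12,2) = 66; complement C(4,2) = 6; favorable 66 - 6 = 60; P = 10/11; answer 10/11
Part III: S2 = 10/11; threaded value p + q = 21; r = 14; remainder = value at the root: -8*(14)^4 - 9*(14)^3 - 9*(14)^2 + 4*(14)^1 + 8 = (-307328) + (-24696) + (-1764) + (56) + (8) = -333724; answer -333724

-333724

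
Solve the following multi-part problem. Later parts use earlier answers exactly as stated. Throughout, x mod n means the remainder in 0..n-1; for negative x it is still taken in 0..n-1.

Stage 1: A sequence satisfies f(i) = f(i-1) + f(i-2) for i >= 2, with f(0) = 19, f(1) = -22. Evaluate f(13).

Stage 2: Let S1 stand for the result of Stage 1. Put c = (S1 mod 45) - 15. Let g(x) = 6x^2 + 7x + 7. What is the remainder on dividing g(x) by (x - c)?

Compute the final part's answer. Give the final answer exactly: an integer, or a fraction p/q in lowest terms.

3932

Stage 1: f(2) = 1*(-22) + 1*(19) = -3; iterating: f(2)=-3, f(3)=-25, f(4)=-28, f(5)=-53, f(6)=-81, f(7)=-134, f(8)=-215, f(9)=-349, f(10)=-564, f(11)=-913, f(12)=-1477, f(13)=-2390; answer -2390
Stage 2: S1 = -2390; c = 25; remainder = value at the root: 6*(25)^2 + 7*(25)^1 + 7 = (3750) + (175) + (7) = 3932; answer 3932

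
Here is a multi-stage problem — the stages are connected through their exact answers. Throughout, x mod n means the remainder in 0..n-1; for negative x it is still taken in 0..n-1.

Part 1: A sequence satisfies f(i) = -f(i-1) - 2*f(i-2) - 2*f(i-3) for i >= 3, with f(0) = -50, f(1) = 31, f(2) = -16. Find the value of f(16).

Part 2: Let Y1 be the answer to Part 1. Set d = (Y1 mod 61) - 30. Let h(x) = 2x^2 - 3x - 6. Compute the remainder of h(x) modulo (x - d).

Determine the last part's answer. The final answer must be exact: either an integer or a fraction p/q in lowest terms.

Part 1: f(3) = -1*(-16) - 2*(31) - 2*(-50) = 54; iterating: f(3)=54, f(4)=-84, f(5)=8, f(6)=52, f(7)=100, f(8)=-220, f(9)=-84, f(10)=324, f(11)=284, f(12)=-764, f(13)=-452, f(14)=1412, f(15)=1020, f(16)=-2940; answer -2940
Part 2: Y1 = -2940; d = 19; remainder = value at the root: 2*(19)^2 - 3*(19)^1 - 6 = (722) + (-57) + (-6) = 659; answer 659

659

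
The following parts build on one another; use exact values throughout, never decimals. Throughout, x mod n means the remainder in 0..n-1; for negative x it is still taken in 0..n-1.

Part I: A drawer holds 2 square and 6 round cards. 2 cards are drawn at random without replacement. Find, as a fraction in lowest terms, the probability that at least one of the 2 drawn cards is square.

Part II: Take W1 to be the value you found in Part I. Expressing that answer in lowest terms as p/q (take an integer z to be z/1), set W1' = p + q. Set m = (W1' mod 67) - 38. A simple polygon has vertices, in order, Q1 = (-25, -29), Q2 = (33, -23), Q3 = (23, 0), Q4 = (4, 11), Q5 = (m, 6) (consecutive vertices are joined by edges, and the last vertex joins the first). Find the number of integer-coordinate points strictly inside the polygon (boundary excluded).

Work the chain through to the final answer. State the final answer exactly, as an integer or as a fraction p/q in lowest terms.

Part I: total draws C(8,2) = 28; complement C(6,2) = 15; favorable 28 - 15 = 13; P = 13/28; answer 13/28
Part II: W1 = 13/28; threaded value p + q = 41; m = 3; cross terms: (-25*-23 - 33*-29)=1532, (33*0 - 23*-23)=529, (23*11 - 4*0)=253, (4*6 - 3*11)=-9, (3*-29 - -25*6)=63; twice the area = |2368| = 2368; area = 1184; boundary points = 2 + 1 + 1 + 1 + 7 = 12; strictly interior points = area - boundary/2 + 1 = 1179; answer 1179

1179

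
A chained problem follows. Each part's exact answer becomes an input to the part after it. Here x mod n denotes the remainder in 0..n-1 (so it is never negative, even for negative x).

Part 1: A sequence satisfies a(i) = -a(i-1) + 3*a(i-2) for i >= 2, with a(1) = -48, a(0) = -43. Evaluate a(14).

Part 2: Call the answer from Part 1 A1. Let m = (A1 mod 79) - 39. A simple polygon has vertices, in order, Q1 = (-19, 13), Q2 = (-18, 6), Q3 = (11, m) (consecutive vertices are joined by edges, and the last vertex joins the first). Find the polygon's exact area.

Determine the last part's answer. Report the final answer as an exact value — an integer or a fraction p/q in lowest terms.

Part 1: a(2) = -1*(-48) + 3*(-43) = -81; iterating: a(2)=-81, a(3)=-63, a(4)=-180, a(5)=-9, a(6)=-531, a(7)=504, a(8)=-2097, a(9)=3609, a(10)=-9900, a(11)=20727, a(12)=-50427, a(13)=112608, a(14)=-263889; answer -263889
Part 2: A1 = -263889; m = 11; cross terms: (-19*6 - -18*13)=120, (-18*11 - 11*6)=-264, (11*13 - -19*11)=352; twice the area = |208| = 208; area = 104; answer 104

104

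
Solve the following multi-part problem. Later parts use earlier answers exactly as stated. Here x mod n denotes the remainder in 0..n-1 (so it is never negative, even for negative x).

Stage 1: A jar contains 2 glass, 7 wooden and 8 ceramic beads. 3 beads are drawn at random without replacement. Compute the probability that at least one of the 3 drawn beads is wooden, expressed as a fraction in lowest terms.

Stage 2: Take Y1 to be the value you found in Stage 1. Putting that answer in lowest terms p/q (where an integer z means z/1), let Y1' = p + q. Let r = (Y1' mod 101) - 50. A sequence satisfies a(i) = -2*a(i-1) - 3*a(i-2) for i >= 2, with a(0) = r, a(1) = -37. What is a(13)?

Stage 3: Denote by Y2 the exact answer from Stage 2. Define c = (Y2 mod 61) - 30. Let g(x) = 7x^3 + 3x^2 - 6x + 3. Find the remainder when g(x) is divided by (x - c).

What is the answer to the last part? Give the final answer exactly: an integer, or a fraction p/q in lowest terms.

-11589

Stage 1: total draws C(17,3) = 680; complement C(10,3) = 120; favorable 680 - 120 = 560; P = 14/17; answer 14/17
Stage 2: Y1 = 14/17; threaded value p + q = 31; r = -19; a(2) = -2*(-37) - 3*(-19) = 131; iterating: a(2)=131, a(3)=-151, a(4)=-91, a(5)=635, a(6)=-997, a(7)=89, a(8)=2813, a(9)=-5893, a(10)=3347, a(11)=10985, a(12)=-32011, a(13)=31067; answer 31067
Stage 3: Y2 = 31067; c = -12; remainder = value at the root: 7*(-12)^3 + 3*(-12)^2 - 6*(-12)^1 + 3 = (-12096) + (432) + (72) + (3) = -11589; answer -11589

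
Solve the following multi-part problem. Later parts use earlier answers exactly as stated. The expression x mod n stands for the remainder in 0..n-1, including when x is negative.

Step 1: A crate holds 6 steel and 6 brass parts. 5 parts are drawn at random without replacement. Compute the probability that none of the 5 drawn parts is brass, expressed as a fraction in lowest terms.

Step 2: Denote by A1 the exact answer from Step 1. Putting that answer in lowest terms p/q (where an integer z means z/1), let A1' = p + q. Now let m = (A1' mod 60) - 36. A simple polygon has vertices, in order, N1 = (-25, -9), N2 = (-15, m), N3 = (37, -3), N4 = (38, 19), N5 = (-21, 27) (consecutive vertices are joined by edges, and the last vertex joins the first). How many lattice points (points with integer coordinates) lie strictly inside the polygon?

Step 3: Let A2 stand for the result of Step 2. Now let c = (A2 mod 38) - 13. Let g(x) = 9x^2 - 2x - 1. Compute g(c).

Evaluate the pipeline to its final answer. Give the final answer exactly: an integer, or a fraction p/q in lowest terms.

10

Step 1: total draws C(12,5) = 792; favorable C(6,5) = 6; P = 1/132; answer 1/132
Step 2: A1 = 1/132; threaded value p + q = 133; m = -23; cross terms: (-25*-23 - -15*-9)=440, (-15*-3 - 37*-23)=896, (37*19 - 38*-3)=817, (38*27 - -21*19)=1425, (-21*-9 - -25*27)=864; twice the area = |4442| = 4442; area = 2221; boundary points = 2 + 4 + 1 + 1 + 4 = 12; strictly interior points = area - boundary/2 + 1 = 2216; answer 2216
Step 3: A2 = 2216; c = -1; 9*(-1)^2 - 2*(-1)^1 - 1 = (9) + (2) + (-1) = 10; answer 10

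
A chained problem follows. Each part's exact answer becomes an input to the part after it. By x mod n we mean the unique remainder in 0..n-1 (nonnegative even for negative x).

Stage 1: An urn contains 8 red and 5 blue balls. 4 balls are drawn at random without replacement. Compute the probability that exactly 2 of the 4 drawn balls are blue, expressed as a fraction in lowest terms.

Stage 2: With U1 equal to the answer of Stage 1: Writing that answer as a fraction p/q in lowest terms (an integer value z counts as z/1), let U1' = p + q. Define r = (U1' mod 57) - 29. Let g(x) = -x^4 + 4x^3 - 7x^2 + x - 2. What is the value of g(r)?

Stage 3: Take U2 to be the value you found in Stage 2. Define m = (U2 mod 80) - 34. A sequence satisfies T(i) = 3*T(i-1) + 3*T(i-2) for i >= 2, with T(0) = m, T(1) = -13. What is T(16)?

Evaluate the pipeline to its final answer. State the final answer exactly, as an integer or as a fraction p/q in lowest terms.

4584636531

Stage 1: total draws C(13,4) = 715; favorable C(5,2)*C(8,2) = 280; P = 56/143; answer 56/143
Stage 2: U1 = 56/143; threaded value p + q = 199; r = -1; -1*(-1)^4 + 4*(-1)^3 - 7*(-1)^2 + 1*(-1)^1 - 2 = (-1) + (-4) + (-7) + (-1) + (-2) = -15; answer -15
Stage 3: U2 = -15; m = 31; T(2) = 3*(-13) + 3*(31) = 54; iterating: T(2)=54, T(3)=123, T(4)=531, T(5)=1962, T(6)=7479, T(7)=28323, T(8)=107406, T(9)=407187, T(10)=1543779, T(11)=5852898, T(12)=22190031, T(13)=84128787, T(14)=318956454, T(15)=1209255723, T(16)=4584636531; answer 4584636531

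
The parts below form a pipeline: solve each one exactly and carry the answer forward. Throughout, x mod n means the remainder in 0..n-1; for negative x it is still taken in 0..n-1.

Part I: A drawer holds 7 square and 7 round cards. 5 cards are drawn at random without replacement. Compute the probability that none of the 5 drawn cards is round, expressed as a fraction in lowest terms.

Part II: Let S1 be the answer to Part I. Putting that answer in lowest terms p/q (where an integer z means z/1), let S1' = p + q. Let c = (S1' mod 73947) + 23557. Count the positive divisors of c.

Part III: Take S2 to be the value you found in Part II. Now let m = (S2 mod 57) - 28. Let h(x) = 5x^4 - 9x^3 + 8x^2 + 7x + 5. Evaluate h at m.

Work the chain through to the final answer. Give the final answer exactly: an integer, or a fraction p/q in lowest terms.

Part I: total draws C(14,5) = 2002; favorable C(7,5) = 21; P = 3/286; answer 3/286
Part II: S1 = 3/286; threaded value p + q = 289; c = 23846; 23846 = 2 * 11923; number of divisors = (1+1) * (1+1) = 4; answer 4
Part III: S2 = 4; m = -24; 5*(-24)^4 - 9*(-24)^3 + 8*(-24)^2 + 7*(-24)^1 + 5 = (1658880) + (124416) + (4608) + (-168) + (5) = 1787741; answer 1787741

1787741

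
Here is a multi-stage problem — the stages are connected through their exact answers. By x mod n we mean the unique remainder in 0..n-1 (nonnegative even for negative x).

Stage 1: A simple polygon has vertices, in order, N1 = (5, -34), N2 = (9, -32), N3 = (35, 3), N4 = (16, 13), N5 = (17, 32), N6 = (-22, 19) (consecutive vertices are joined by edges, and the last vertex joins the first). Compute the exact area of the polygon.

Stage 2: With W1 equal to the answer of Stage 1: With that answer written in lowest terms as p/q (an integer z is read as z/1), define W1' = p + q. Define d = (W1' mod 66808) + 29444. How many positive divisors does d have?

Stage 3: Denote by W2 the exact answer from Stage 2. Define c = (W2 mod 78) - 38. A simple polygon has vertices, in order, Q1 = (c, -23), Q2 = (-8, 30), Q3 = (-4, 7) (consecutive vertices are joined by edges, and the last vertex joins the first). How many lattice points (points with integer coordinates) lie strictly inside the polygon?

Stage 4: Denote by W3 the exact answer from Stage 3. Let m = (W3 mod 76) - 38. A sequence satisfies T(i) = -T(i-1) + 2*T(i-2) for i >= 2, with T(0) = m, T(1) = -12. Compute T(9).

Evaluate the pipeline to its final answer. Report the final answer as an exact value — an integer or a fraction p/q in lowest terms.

Stage 1: cross terms: (5*-32 - 9*-34)=146, (9*3 - 35*-32)=1147, (35*13 - 16*3)=407, (16*32 - 17*13)=291, (17*19 - -22*32)=1027, (-22*-34 - 5*19)=653; twice the area = |3671| = 3671; area = 3671/2; answer 3671/2
Stage 2: W1 = 3671/2; threaded value p + q = 3673; d = 33117; 33117 = 3 * 7 * 19 * 83; number of divisors = (1+1) * (1+1) * (1+1) * (1+1) = 16; answer 16
Stage 3: W2 = 16; c = -22; cross terms: (-22*30 - -8*-23)=-844, (-8*7 - -4*30)=64, (-4*-23 - -22*7)=246; twice the area = |-534| = 534; area = 267; boundary points = 1 + 1 + 6 = 8; strictly interior points = area - boundary/2 + 1 = 264; answer 264
Stage 4: W3 = 264; m = -2; T(2) = -1*(-12) + 2*(-2) = 8; iterating: T(2)=8, T(3)=-32, T(4)=48, T(5)=-112, T(6)=208, T(7)=-432, T(8)=848, T(9)=-1712; answer -1712

-1712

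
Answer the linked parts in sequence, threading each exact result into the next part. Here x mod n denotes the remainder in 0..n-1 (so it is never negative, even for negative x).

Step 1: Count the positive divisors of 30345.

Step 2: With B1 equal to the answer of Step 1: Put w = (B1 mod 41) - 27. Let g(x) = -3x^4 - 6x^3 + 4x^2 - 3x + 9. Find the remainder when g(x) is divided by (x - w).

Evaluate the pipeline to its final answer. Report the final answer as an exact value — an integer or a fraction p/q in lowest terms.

Step 1: 30345 = 3 * 5 * 7 * 17^2; number of divisors = (1+1) * (1+1) * (1+1) * (2+1) = 24; answer 24
Step 2: B1 = 24; w = -3; remainder = value at the root: -3*(-3)^4 - 6*(-3)^3 + 4*(-3)^2 - 3*(-3)^1 + 9 = (-243) + (162) + (36) + (9) + (9) = -27; answer -27

-27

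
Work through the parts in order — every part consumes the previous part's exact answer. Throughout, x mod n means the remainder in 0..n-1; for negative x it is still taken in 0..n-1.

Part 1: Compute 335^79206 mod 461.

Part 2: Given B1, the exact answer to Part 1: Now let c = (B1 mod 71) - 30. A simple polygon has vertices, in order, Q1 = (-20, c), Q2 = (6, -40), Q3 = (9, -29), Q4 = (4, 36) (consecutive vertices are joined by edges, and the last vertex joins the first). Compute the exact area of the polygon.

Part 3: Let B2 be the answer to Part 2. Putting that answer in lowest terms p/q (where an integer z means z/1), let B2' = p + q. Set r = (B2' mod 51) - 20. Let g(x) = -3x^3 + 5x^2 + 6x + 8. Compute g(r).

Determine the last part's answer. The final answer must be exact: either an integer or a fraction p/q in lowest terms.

-80

Part 1: squarings mod 461: 335^1=335, 335^2=202, 335^4=236, 335^8=376, 335^16=310, 335^32=212, 335^64=227, 335^128=358, 335^256=6, 335^512=36, 335^1024=374, 335^2048=193, 335^4096=369, 335^8192=166, 335^16384=357, 335^32768=213, 335^65536=191; 335^79206 = 335^2 * 335^4 * 335^32 * 335^64 * 335^256 * 335^1024 * 335^4096 * 335^8192 * 335^65536 = 80 (mod 461); answer 80
Part 2: B1 = 80; c = -21; cross terms: (-20*-40 - 6*-21)=926, (6*-29 - 9*-40)=186, (9*36 - 4*-29)=440, (4*-21 - -20*36)=636; twice the area = |2188| = 2188; area = 1094; answer 1094
Part 3: B2 = 1094; threaded value p + q = 1095; r = 4; -3*(4)^3 + 5*(4)^2 + 6*(4)^1 + 8 = (-192) + (80) + (24) + (8) = -80; answer -80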